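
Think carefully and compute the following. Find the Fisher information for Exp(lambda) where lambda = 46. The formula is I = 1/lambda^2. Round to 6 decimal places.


Fisher information for exponential: I(lambda) = 1/lambda^2.
lambda = 46, lambda^2 = 2116.
I = 1/2116 = 0.000473

0.000473


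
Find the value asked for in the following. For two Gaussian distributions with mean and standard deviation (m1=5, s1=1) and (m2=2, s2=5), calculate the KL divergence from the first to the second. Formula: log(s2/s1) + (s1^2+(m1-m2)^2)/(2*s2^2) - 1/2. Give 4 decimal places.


KL divergence between normal distributions:
KL = log(s2/s1) + (s1^2 + (m1-m2)^2)/(2*s2^2) - 1/2.
log(5/1) = 1.609438.
(1^2 + (5-2)^2)/(2*5^2) = (1 + 9)/50 = 0.2.
KL = 1.609438 + 0.2 - 0.5 = 1.3094

1.3094


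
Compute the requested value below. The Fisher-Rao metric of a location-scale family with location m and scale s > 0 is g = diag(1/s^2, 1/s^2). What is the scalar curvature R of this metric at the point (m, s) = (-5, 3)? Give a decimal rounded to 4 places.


The metric has the form g = (A dm^2 + B ds^2)/s^2 with A = 1, B = 1.
Substitute u = sqrt(A/B)*m: g = B*(du^2 + ds^2)/s^2, i.e. B times the
Poincare upper half-plane metric, which has constant Gaussian curvature -1.
Scaling a 2D metric by a constant c divides the Gaussian curvature by c,
so K = -1/B = -1/(1) = -1.0000 everywhere (the point (m, s) = (-5, 3) is irrelevant:
the curvature is constant).
Scalar curvature in dimension 2: R = 2K = -2/(1) = -2.0000.

-2.0000


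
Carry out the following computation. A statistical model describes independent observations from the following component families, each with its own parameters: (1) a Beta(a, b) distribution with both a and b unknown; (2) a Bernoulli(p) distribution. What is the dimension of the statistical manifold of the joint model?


The dimension of a statistical manifold equals the number of free
(independent) real parameters of the model. For a product of independent
blocks the parameter counts add.
- Beta (a, b): 2.
- Bernoulli (p): 1.
Total = 2 + 1 = 3.
Dimension = 3

3


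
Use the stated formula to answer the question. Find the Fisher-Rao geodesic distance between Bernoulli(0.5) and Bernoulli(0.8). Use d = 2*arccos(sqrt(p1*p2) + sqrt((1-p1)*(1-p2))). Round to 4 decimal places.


Geodesic distance on Bernoulli manifold:
d(p1,p2) = 2*arccos(sqrt(p1*p2) + sqrt((1-p1)*(1-p2))).
sqrt(p1*p2) = sqrt(0.5*0.8) = 0.632456.
sqrt((1-p1)*(1-p2)) = sqrt(0.5*0.2) = 0.316228.
arg = 0.632456 + 0.316228 = 0.948683.
d = 2*arccos(0.948683) = 0.6435

0.6435


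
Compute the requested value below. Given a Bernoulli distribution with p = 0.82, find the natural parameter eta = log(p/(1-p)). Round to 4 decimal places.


Natural parameter for Bernoulli: eta = log(p/(1-p)).
p = 0.82, 1-p = 0.18.
p/(1-p) = 4.555556.
eta = log(4.555556) = 1.5163

1.5163


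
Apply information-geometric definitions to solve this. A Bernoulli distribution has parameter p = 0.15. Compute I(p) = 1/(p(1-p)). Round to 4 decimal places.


For Bernoulli(p), Fisher information is I(p) = 1/(p*(1-p)).
p = 0.15, 1-p = 0.85.
p*(1-p) = 0.1275.
I(p) = 1/0.1275 = 7.8431

7.8431


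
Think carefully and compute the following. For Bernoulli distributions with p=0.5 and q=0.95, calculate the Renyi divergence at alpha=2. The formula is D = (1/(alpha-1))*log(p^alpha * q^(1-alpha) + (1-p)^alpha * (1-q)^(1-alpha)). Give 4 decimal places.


Renyi divergence of order alpha between Bernoulli distributions:
D = (1/(alpha-1))*log(p^alpha * q^(1-alpha) + (1-p)^alpha * (1-q)^(1-alpha)).
alpha = 2, p = 0.5, q = 0.95.
p^alpha * q^(1-alpha) = 0.5^2 * 0.95^-1 = 0.263158.
(1-p)^alpha * (1-q)^(1-alpha) = 0.5^2 * 0.05^-1 = 5.0.
sum = 0.263158 + 5.0 = 5.263158.
D = (1/1)*log(5.263158) = 1.6607

1.6607


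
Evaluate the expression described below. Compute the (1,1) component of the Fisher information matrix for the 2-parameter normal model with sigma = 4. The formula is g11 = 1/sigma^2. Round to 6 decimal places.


For the 2-parameter normal family, the Fisher metric has:
  g11 = 1/sigma^2, g22 = 2/sigma^2.
sigma = 4, sigma^2 = 16.
g11 = 0.062500

0.062500


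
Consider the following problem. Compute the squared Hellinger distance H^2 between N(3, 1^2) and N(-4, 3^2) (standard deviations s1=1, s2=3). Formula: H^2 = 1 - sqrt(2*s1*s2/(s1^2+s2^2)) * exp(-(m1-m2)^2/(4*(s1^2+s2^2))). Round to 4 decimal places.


Squared Hellinger distance for Gaussians:
H^2 = 1 - sqrt(2*s1*s2/(s1^2+s2^2)) * exp(-(m1-m2)^2/(4*(s1^2+s2^2))).
s1^2 = 1, s2^2 = 9, s1^2+s2^2 = 10.
sqrt(2*1*3/(10)) = 0.774597.
(m1-m2)^2 = (7)^2 = 49.
exp(-49/(4*10)) = exp(-1.225) = 0.293758.
H^2 = 1 - 0.774597*0.293758 = 0.7725

0.7725


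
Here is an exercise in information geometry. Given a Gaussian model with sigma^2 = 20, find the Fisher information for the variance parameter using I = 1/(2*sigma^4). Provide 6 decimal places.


Fisher information for variance: I(sigma^2) = 1/(2*sigma^4).
sigma^2 = 20, so sigma^4 = 400.
I = 1/(2*400) = 1/800 = 0.001250

0.001250


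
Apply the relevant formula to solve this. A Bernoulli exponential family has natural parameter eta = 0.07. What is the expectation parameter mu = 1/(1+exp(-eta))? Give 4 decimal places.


Dual coordinate (expectation parameter) for Bernoulli:
mu = 1/(1+exp(-eta)).
eta = 0.07.
exp(-eta) = exp(-0.07) = 0.932394.
mu = 1/(1+0.932394) = 0.5175

0.5175


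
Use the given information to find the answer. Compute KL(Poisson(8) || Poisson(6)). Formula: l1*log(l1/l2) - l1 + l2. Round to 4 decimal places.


KL divergence for Poisson:
KL = l1*log(l1/l2) - l1 + l2.
l1 = 8, l2 = 6.
log(8/6) = 0.287682.
l1*log(l1/l2) = 8 * 0.287682 = 2.301457.
KL = 2.301457 - 8 + 6 = 0.3015

0.3015


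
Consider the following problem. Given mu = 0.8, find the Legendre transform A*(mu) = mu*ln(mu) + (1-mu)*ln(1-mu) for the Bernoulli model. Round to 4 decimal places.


Legendre transform for Bernoulli:
A*(mu) = mu*log(mu) + (1-mu)*log(1-mu).
mu = 0.8, 1-mu = 0.2.
mu*log(mu) = 0.8*log(0.8) = -0.178515.
(1-mu)*log(1-mu) = 0.2*log(0.2) = -0.321888.
A* = -0.178515 + -0.321888 = -0.5004

-0.5004


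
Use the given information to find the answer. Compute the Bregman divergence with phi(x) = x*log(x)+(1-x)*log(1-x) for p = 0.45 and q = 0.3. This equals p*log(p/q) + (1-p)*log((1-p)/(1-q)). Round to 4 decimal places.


Bregman divergence with negative entropy generator:
D = p*log(p/q) + (1-p)*log((1-p)/(1-q)).
p = 0.45, q = 0.3.
p*log(p/q) = 0.45*log(0.45/0.3) = 0.182459.
(1-p)*log((1-p)/(1-q)) = 0.55*log(0.55/0.7) = -0.132639.
D = 0.182459 + -0.132639 = 0.0498

0.0498


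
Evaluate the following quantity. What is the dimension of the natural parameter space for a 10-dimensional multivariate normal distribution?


Exponential family dimension calculation:
For 10-dim MVN: mean has 10 params, covariance has 10*11/2 = 55 unique entries.
Total dim = 10 + 55 = 65.

65


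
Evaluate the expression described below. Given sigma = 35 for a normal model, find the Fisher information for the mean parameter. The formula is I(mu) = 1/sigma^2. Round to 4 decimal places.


The Fisher information for the mean of a normal distribution is I(mu) = 1/sigma^2.
sigma = 35, so sigma^2 = 1225.
I(mu) = 1/1225 = 0.0008

0.0008


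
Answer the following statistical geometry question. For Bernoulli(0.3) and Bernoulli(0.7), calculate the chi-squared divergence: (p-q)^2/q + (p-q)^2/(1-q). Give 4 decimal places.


Chi-squared divergence between Bernoulli distributions:
chi^2 = (p-q)^2/q + (p-q)^2/(1-q).
p = 0.3, q = 0.7, p-q = -0.4.
(p-q)^2 = 0.16.
term1 = 0.16/0.7 = 0.228571.
term2 = 0.16/0.3 = 0.533333.
chi^2 = 0.228571 + 0.533333 = 0.7619

0.7619


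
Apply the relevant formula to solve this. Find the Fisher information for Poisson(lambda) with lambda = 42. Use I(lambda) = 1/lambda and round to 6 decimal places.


Fisher information for Poisson: I(lambda) = 1/lambda.
lambda = 42.
I(lambda) = 1/42 = 0.023810

0.023810


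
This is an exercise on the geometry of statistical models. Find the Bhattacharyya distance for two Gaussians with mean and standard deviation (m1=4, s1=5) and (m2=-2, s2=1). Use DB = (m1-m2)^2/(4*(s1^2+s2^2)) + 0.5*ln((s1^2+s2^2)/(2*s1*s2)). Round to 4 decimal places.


Bhattacharyya distance between two Gaussians:
DB = (m1-m2)^2/(4*(s1^2+s2^2)) + (1/2)*ln((s1^2+s2^2)/(2*s1*s2)).
(m1-m2)^2 = (6)^2 = 36.
s1^2+s2^2 = 25 + 1 = 26.
term1 = 36/104 = 0.346154.
term2 = 0.5*ln(26/10.0) = 0.477756.
DB = 0.346154 + 0.477756 = 0.8239

0.8239


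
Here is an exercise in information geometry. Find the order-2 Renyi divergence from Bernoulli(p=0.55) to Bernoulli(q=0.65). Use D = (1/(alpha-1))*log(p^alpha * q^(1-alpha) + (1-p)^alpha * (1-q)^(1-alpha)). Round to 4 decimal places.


Renyi divergence of order alpha between Bernoulli distributions:
D = (1/(alpha-1))*log(p^alpha * q^(1-alpha) + (1-p)^alpha * (1-q)^(1-alpha)).
alpha = 2, p = 0.55, q = 0.65.
p^alpha * q^(1-alpha) = 0.55^2 * 0.65^-1 = 0.465385.
(1-p)^alpha * (1-q)^(1-alpha) = 0.45^2 * 0.35^-1 = 0.578571.
sum = 0.465385 + 0.578571 = 1.043956.
D = (1/1)*log(1.043956) = 0.0430

0.0430


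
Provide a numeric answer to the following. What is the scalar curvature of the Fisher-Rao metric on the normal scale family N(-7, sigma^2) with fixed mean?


This family has a single free parameter, so its statistical manifold
is 1-dimensional. The Riemann curvature tensor of any 1-dimensional
Riemannian manifold vanishes identically, so R = 0.

0


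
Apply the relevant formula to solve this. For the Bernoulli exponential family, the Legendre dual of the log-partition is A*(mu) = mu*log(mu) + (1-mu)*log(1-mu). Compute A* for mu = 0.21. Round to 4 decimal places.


Legendre transform for Bernoulli:
A*(mu) = mu*log(mu) + (1-mu)*log(1-mu).
mu = 0.21, 1-mu = 0.79.
mu*log(mu) = 0.21*log(0.21) = -0.327736.
(1-mu)*log(1-mu) = 0.79*log(0.79) = -0.186221.
A* = -0.327736 + -0.186221 = -0.5140

-0.5140


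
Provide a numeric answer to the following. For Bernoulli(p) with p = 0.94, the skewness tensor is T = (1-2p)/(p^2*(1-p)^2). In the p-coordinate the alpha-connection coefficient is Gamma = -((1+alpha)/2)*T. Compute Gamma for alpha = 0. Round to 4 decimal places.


Skewness (Amari-Chentsov) tensor: T = (1-2p)/(p^2*(1-p)^2).
p = 0.94, 1-2p = -0.88, p^2 = 0.8836, (1-p)^2 = 0.0036.
T = -0.88/(0.8836 * 0.0036) = -276.646044.
In the p-coordinate, Gamma^(alpha) = Gamma^(0) - (alpha/2)*T with Gamma^(0) = (1/2)*g'(p) = -T/2,
so Gamma^(alpha) = -((1+alpha)/2)*T.
alpha = 0, -(1+alpha)/2 = -0.5.
Gamma = -0.5 * -276.646044 = 138.3230

138.3230


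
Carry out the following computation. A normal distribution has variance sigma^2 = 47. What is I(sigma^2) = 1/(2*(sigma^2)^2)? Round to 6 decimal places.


Fisher information for variance: I(sigma^2) = 1/(2*sigma^4).
sigma^2 = 47, so sigma^4 = 2209.
I = 1/(2*2209) = 1/4418 = 0.000226

0.000226


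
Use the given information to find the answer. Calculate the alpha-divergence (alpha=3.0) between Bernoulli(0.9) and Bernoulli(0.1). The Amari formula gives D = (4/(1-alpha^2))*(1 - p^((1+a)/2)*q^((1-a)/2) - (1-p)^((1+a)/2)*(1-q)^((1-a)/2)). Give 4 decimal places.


Amari alpha-divergence:
D = (4/(1-alpha^2))*(1 - p^((1+a)/2)*q^((1-a)/2) - (1-p)^((1+a)/2)*(1-q)^((1-a)/2)).
alpha = 3.0, p = 0.9, q = 0.1.
e1 = (1+alpha)/2 = 2.0, e2 = (1-alpha)/2 = -1.0.
t1 = p^e1 * q^e2 = 0.9^2.0 * 0.1^-1.0 = 8.1.
t2 = (1-p)^e1 * (1-q)^e2 = 0.1^2.0 * 0.9^-1.0 = 0.011111.
4/(1-alpha^2) = -0.5.
D = -0.5*(1 - 8.1 - 0.011111) = 3.5556

3.5556


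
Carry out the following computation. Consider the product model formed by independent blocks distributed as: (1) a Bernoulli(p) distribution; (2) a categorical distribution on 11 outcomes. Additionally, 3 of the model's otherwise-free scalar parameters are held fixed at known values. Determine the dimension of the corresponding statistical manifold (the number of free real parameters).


The dimension of a statistical manifold equals the number of free
(independent) real parameters of the model. For a product of independent
blocks the parameter counts add.
- Bernoulli (p): 1.
- categorical on 11 outcomes (probabilities sum to 1): 11-1 = 10.
Total = 1 + 10 = 11.
3 parameter(s) fixed at known values: 11 - 3 = 8.
Dimension = 8

8


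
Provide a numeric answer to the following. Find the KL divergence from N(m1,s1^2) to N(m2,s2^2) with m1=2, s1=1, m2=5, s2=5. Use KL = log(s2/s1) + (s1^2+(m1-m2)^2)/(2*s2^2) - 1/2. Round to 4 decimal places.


KL divergence between normal distributions:
KL = log(s2/s1) + (s1^2 + (m1-m2)^2)/(2*s2^2) - 1/2.
log(5/1) = 1.609438.
(1^2 + (2-5)^2)/(2*5^2) = (1 + 9)/50 = 0.2.
KL = 1.609438 + 0.2 - 0.5 = 1.3094

1.3094


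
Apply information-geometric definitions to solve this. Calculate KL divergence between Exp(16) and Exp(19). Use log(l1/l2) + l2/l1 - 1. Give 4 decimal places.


KL divergence for exponential family:
KL = log(l1/l2) + l2/l1 - 1.
log(16/19) = -0.17185.
19/16 = 1.1875.
KL = -0.17185 + 1.1875 - 1 = 0.0156

0.0156


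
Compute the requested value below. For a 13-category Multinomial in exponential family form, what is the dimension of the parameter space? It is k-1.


Exponential family dimension calculation:
For Multinomial with k=13 categories, dim = k-1 = 12.

12


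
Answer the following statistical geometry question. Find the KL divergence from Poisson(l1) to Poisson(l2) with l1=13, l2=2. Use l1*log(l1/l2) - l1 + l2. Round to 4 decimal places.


KL divergence for Poisson:
KL = l1*log(l1/l2) - l1 + l2.
l1 = 13, l2 = 2.
log(13/2) = 1.871802.
l1*log(l1/l2) = 13 * 1.871802 = 24.333428.
KL = 24.333428 - 13 + 2 = 13.3334

13.3334


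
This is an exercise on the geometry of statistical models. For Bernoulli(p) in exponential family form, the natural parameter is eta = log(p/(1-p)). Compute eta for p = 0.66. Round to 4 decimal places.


Natural parameter for Bernoulli: eta = log(p/(1-p)).
p = 0.66, 1-p = 0.34.
p/(1-p) = 1.941176.
eta = log(1.941176) = 0.6633

0.6633


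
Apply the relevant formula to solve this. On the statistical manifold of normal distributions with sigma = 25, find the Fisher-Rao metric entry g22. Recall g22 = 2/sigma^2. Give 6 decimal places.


For the 2-parameter normal family, the Fisher metric has:
  g11 = 1/sigma^2, g22 = 2/sigma^2.
sigma = 25, sigma^2 = 625.
g22 = 0.003200

0.003200


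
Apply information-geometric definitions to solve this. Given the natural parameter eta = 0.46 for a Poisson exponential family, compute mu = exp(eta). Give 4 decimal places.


Expectation parameter for Poisson exponential family:
mu = exp(eta).
eta = 0.46.
mu = exp(0.46) = 1.5841

1.5841


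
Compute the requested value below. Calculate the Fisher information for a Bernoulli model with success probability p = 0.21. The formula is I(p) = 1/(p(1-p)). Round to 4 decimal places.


For Bernoulli(p), Fisher information is I(p) = 1/(p*(1-p)).
p = 0.21, 1-p = 0.79.
p*(1-p) = 0.1659.
I(p) = 1/0.1659 = 6.0277

6.0277


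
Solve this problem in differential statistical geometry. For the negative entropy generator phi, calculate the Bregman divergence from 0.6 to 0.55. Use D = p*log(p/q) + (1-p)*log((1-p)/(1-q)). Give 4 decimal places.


Bregman divergence with negative entropy generator:
D = p*log(p/q) + (1-p)*log((1-p)/(1-q)).
p = 0.6, q = 0.55.
p*log(p/q) = 0.6*log(0.6/0.55) = 0.052207.
(1-p)*log((1-p)/(1-q)) = 0.4*log(0.4/0.45) = -0.047113.
D = 0.052207 + -0.047113 = 0.0051

0.0051


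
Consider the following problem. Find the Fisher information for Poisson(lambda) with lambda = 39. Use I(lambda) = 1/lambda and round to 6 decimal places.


Fisher information for Poisson: I(lambda) = 1/lambda.
lambda = 39.
I(lambda) = 1/39 = 0.025641

0.025641


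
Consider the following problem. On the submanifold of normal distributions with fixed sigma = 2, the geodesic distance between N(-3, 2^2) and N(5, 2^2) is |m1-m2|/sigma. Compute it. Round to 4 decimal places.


On the fixed-variance normal subfamily, geodesic distance = |m1-m2|/sigma.
|-3 - 5| = 8.
sigma = 2.
d = 8/2 = 4.0000

4.0000


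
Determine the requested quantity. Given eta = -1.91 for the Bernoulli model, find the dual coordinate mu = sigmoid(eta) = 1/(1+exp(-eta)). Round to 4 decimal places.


Dual coordinate (expectation parameter) for Bernoulli:
mu = 1/(1+exp(-eta)).
eta = -1.91.
exp(-eta) = exp(1.91) = 6.753089.
mu = 1/(1+6.753089) = 0.1290

0.1290


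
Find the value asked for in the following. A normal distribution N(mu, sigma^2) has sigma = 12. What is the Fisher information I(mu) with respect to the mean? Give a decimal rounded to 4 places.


The Fisher information for the mean of a normal distribution is I(mu) = 1/sigma^2.
sigma = 12, so sigma^2 = 144.
I(mu) = 1/144 = 0.0069

0.0069


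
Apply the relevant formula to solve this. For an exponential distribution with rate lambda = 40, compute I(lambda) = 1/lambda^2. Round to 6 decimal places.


Fisher information for exponential: I(lambda) = 1/lambda^2.
lambda = 40, lambda^2 = 1600.
I = 1/1600 = 0.000625

0.000625


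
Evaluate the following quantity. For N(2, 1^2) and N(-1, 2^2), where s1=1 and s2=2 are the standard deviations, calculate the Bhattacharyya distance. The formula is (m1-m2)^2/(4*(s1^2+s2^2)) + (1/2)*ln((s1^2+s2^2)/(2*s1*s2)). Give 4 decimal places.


Bhattacharyya distance between two Gaussians:
DB = (m1-m2)^2/(4*(s1^2+s2^2)) + (1/2)*ln((s1^2+s2^2)/(2*s1*s2)).
(m1-m2)^2 = (3)^2 = 9.
s1^2+s2^2 = 1 + 4 = 5.
term1 = 9/20 = 0.45.
term2 = 0.5*ln(5/4.0) = 0.111572.
DB = 0.45 + 0.111572 = 0.5616

0.5616


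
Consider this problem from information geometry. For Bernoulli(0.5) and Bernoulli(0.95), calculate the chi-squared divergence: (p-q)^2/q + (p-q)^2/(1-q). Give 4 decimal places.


Chi-squared divergence between Bernoulli distributions:
chi^2 = (p-q)^2/q + (p-q)^2/(1-q).
p = 0.5, q = 0.95, p-q = -0.45.
(p-q)^2 = 0.2025.
term1 = 0.2025/0.95 = 0.213158.
term2 = 0.2025/0.05 = 4.05.
chi^2 = 0.213158 + 4.05 = 4.2632

4.2632


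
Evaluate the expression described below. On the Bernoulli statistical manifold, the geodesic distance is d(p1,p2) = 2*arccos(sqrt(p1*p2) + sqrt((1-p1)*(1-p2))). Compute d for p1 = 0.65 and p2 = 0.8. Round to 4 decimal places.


Geodesic distance on Bernoulli manifold:
d(p1,p2) = 2*arccos(sqrt(p1*p2) + sqrt((1-p1)*(1-p2))).
sqrt(p1*p2) = sqrt(0.65*0.8) = 0.72111.
sqrt((1-p1)*(1-p2)) = sqrt(0.35*0.2) = 0.264575.
arg = 0.72111 + 0.264575 = 0.985685.
d = 2*arccos(0.985685) = 0.3388

0.3388


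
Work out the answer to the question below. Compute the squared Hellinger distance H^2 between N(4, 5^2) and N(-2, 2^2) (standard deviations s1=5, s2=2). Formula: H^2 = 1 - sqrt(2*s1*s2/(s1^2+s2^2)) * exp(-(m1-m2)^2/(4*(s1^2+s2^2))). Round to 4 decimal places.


Squared Hellinger distance for Gaussians:
H^2 = 1 - sqrt(2*s1*s2/(s1^2+s2^2)) * exp(-(m1-m2)^2/(4*(s1^2+s2^2))).
s1^2 = 25, s2^2 = 4, s1^2+s2^2 = 29.
sqrt(2*5*2/(29)) = 0.830455.
(m1-m2)^2 = (6)^2 = 36.
exp(-36/(4*29)) = exp(-0.310345) = 0.733194.
H^2 = 1 - 0.830455*0.733194 = 0.3911

0.3911


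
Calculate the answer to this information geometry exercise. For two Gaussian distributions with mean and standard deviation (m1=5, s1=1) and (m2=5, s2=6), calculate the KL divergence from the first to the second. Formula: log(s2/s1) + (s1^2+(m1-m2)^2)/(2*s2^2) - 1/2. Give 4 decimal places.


KL divergence between normal distributions:
KL = log(s2/s1) + (s1^2 + (m1-m2)^2)/(2*s2^2) - 1/2.
log(6/1) = 1.791759.
(1^2 + (5-5)^2)/(2*6^2) = (1 + 0)/72 = 0.013889.
KL = 1.791759 + 0.013889 - 0.5 = 1.3056

1.3056


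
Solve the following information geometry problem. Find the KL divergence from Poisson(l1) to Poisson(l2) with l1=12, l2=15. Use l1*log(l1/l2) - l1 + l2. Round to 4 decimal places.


KL divergence for Poisson:
KL = l1*log(l1/l2) - l1 + l2.
l1 = 12, l2 = 15.
log(12/15) = -0.223144.
l1*log(l1/l2) = 12 * -0.223144 = -2.677723.
KL = -2.677723 - 12 + 15 = 0.3223

0.3223


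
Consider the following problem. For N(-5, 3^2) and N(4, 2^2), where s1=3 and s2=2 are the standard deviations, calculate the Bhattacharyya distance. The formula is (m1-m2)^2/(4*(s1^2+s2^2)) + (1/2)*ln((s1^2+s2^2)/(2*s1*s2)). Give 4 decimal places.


Bhattacharyya distance between two Gaussians:
DB = (m1-m2)^2/(4*(s1^2+s2^2)) + (1/2)*ln((s1^2+s2^2)/(2*s1*s2)).
(m1-m2)^2 = (-9)^2 = 81.
s1^2+s2^2 = 9 + 4 = 13.
term1 = 81/52 = 1.557692.
term2 = 0.5*ln(13/12.0) = 0.040021.
DB = 1.557692 + 0.040021 = 1.5977

1.5977


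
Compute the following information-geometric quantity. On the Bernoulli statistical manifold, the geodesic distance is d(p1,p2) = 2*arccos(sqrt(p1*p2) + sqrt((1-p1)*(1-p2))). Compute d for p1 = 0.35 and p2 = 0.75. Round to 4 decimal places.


Geodesic distance on Bernoulli manifold:
d(p1,p2) = 2*arccos(sqrt(p1*p2) + sqrt((1-p1)*(1-p2))).
sqrt(p1*p2) = sqrt(0.35*0.75) = 0.512348.
sqrt((1-p1)*(1-p2)) = sqrt(0.65*0.25) = 0.403113.
arg = 0.512348 + 0.403113 = 0.91546.
d = 2*arccos(0.91546) = 0.8283

0.8283


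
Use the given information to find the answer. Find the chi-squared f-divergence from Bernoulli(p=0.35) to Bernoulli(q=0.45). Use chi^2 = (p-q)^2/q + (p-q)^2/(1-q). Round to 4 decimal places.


Chi-squared divergence between Bernoulli distributions:
chi^2 = (p-q)^2/q + (p-q)^2/(1-q).
p = 0.35, q = 0.45, p-q = -0.1.
(p-q)^2 = 0.01.
term1 = 0.01/0.45 = 0.022222.
term2 = 0.01/0.55 = 0.018182.
chi^2 = 0.022222 + 0.018182 = 0.0404

0.0404


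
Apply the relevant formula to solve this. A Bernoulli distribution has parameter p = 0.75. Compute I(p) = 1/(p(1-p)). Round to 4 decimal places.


For Bernoulli(p), Fisher information is I(p) = 1/(p*(1-p)).
p = 0.75, 1-p = 0.25.
p*(1-p) = 0.1875.
I(p) = 1/0.1875 = 5.3333

5.3333


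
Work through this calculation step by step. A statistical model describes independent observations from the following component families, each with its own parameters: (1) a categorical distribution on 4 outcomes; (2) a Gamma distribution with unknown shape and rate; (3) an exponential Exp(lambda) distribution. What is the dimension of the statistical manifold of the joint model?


The dimension of a statistical manifold equals the number of free
(independent) real parameters of the model. For a product of independent
blocks the parameter counts add.
- categorical on 4 outcomes (probabilities sum to 1): 4-1 = 3.
- Gamma (shape, rate): 2.
- exponential (lambda): 1.
Total = 3 + 2 + 1 = 6.
Dimension = 6

6


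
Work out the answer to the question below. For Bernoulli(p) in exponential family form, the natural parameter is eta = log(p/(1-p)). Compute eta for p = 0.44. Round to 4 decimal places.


Natural parameter for Bernoulli: eta = log(p/(1-p)).
p = 0.44, 1-p = 0.56.
p/(1-p) = 0.785714.
eta = log(0.785714) = -0.2412

-0.2412


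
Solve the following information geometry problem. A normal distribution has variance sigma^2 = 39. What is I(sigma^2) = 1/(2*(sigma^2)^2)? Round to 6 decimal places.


Fisher information for variance: I(sigma^2) = 1/(2*sigma^4).
sigma^2 = 39, so sigma^4 = 1521.
I = 1/(2*1521) = 1/3042 = 0.000329

0.000329


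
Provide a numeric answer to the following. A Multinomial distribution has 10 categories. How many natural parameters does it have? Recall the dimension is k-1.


Exponential family dimension calculation:
For Multinomial with k=10 categories, dim = k-1 = 9.

9


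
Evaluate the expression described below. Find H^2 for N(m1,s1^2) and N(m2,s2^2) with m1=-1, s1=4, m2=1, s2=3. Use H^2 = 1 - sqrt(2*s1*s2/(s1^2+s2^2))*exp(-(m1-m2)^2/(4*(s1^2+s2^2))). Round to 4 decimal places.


Squared Hellinger distance for Gaussians:
H^2 = 1 - sqrt(2*s1*s2/(s1^2+s2^2)) * exp(-(m1-m2)^2/(4*(s1^2+s2^2))).
s1^2 = 16, s2^2 = 9, s1^2+s2^2 = 25.
sqrt(2*4*3/(25)) = 0.979796.
(m1-m2)^2 = (-2)^2 = 4.
exp(-4/(4*25)) = exp(-0.04) = 0.960789.
H^2 = 1 - 0.979796*0.960789 = 0.0586

0.0586


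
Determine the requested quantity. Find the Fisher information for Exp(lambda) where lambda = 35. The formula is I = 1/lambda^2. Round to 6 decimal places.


Fisher information for exponential: I(lambda) = 1/lambda^2.
lambda = 35, lambda^2 = 1225.
I = 1/1225 = 0.000816

0.000816


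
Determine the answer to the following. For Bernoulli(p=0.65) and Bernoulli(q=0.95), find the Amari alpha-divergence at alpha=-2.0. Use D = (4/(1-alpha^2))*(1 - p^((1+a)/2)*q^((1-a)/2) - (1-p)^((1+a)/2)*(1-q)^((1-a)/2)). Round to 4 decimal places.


Amari alpha-divergence:
D = (4/(1-alpha^2))*(1 - p^((1+a)/2)*q^((1-a)/2) - (1-p)^((1+a)/2)*(1-q)^((1-a)/2)).
alpha = -2.0, p = 0.65, q = 0.95.
e1 = (1+alpha)/2 = -0.5, e2 = (1-alpha)/2 = 1.5.
t1 = p^e1 * q^e2 = 0.65^-0.5 * 0.95^1.5 = 1.148494.
t2 = (1-p)^e1 * (1-q)^e2 = 0.35^-0.5 * 0.05^1.5 = 0.018898.
4/(1-alpha^2) = -1.333333.
D = -1.333333*(1 - 1.148494 - 0.018898) = 0.2232

0.2232


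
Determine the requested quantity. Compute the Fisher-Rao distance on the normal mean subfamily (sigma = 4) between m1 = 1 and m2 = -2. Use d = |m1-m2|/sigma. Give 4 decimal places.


On the fixed-variance normal subfamily, geodesic distance = |m1-m2|/sigma.
|1 - -2| = 3.
sigma = 4.
d = 3/4 = 0.7500

0.7500


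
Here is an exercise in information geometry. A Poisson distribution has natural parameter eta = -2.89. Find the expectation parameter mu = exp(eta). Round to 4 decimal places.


Expectation parameter for Poisson exponential family:
mu = exp(eta).
eta = -2.89.
mu = exp(-2.89) = 0.0556

0.0556


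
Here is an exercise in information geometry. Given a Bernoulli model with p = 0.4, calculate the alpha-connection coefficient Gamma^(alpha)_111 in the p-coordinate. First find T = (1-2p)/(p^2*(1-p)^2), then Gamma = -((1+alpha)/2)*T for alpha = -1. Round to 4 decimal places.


Skewness (Amari-Chentsov) tensor: T = (1-2p)/(p^2*(1-p)^2).
p = 0.4, 1-2p = 0.2, p^2 = 0.16, (1-p)^2 = 0.36.
T = 0.2/(0.16 * 0.36) = 3.472222.
In the p-coordinate, Gamma^(alpha) = Gamma^(0) - (alpha/2)*T with Gamma^(0) = (1/2)*g'(p) = -T/2,
so Gamma^(alpha) = -((1+alpha)/2)*T.
alpha = -1, -(1+alpha)/2 = 0.0.
Gamma = 0.0 * 3.472222 = 0.0000

0.0000


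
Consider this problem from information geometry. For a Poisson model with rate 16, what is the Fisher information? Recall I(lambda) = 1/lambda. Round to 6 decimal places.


Fisher information for Poisson: I(lambda) = 1/lambda.
lambda = 16.
I(lambda) = 1/16 = 0.062500

0.062500


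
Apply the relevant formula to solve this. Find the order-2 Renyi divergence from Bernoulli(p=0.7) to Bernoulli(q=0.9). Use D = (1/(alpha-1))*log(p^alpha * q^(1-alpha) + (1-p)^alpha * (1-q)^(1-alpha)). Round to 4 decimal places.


Renyi divergence of order alpha between Bernoulli distributions:
D = (1/(alpha-1))*log(p^alpha * q^(1-alpha) + (1-p)^alpha * (1-q)^(1-alpha)).
alpha = 2, p = 0.7, q = 0.9.
p^alpha * q^(1-alpha) = 0.7^2 * 0.9^-1 = 0.544444.
(1-p)^alpha * (1-q)^(1-alpha) = 0.3^2 * 0.1^-1 = 0.9.
sum = 0.544444 + 0.9 = 1.444444.
D = (1/1)*log(1.444444) = 0.3677

0.3677


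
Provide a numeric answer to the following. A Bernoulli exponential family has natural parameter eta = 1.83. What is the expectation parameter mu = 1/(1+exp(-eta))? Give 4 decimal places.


Dual coordinate (expectation parameter) for Bernoulli:
mu = 1/(1+exp(-eta)).
eta = 1.83.
exp(-eta) = exp(-1.83) = 0.160414.
mu = 1/(1+0.160414) = 0.8618

0.8618


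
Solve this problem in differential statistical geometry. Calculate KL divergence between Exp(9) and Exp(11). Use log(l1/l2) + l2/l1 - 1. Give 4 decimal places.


KL divergence for exponential family:
KL = log(l1/l2) + l2/l1 - 1.
log(9/11) = -0.200671.
11/9 = 1.222222.
KL = -0.200671 + 1.222222 - 1 = 0.0216

0.0216


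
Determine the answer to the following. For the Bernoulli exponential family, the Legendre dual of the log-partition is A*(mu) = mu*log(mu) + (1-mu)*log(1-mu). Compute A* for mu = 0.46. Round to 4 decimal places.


Legendre transform for Bernoulli:
A*(mu) = mu*log(mu) + (1-mu)*log(1-mu).
mu = 0.46, 1-mu = 0.54.
mu*log(mu) = 0.46*log(0.46) = -0.357203.
(1-mu)*log(1-mu) = 0.54*log(0.54) = -0.332741.
A* = -0.357203 + -0.332741 = -0.6899

-0.6899


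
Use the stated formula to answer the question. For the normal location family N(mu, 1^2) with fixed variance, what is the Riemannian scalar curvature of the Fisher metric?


This family has a single free parameter, so its statistical manifold
is 1-dimensional. The Riemann curvature tensor of any 1-dimensional
Riemannian manifold vanishes identically, so R = 0.

0


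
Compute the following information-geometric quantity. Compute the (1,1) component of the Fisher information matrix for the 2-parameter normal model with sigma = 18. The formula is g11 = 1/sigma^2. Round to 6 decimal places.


For the 2-parameter normal family, the Fisher metric has:
  g11 = 1/sigma^2, g22 = 2/sigma^2.
sigma = 18, sigma^2 = 324.
g11 = 0.003086

0.003086


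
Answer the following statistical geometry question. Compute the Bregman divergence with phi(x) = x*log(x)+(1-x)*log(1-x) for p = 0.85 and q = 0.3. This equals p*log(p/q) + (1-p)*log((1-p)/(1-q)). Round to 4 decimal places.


Bregman divergence with negative entropy generator:
D = p*log(p/q) + (1-p)*log((1-p)/(1-q)).
p = 0.85, q = 0.3.
p*log(p/q) = 0.85*log(0.85/0.3) = 0.885236.
(1-p)*log((1-p)/(1-q)) = 0.15*log(0.15/0.7) = -0.231067.
D = 0.885236 + -0.231067 = 0.6542

0.6542


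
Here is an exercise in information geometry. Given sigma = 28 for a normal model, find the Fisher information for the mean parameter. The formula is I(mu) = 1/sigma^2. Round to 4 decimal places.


The Fisher information for the mean of a normal distribution is I(mu) = 1/sigma^2.
sigma = 28, so sigma^2 = 784.
I(mu) = 1/784 = 0.0013

0.0013


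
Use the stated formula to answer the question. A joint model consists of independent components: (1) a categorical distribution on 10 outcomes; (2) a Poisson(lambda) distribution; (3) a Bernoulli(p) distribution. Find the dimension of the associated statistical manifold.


The dimension of a statistical manifold equals the number of free
(independent) real parameters of the model. For a product of independent
blocks the parameter counts add.
- categorical on 10 outcomes (probabilities sum to 1): 10-1 = 9.
- Poisson (lambda): 1.
- Bernoulli (p): 1.
Total = 9 + 1 + 1 = 11.
Dimension = 11

11


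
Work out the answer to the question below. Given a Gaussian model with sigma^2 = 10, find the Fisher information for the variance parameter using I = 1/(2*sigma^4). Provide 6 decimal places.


Fisher information for variance: I(sigma^2) = 1/(2*sigma^4).
sigma^2 = 10, so sigma^4 = 100.
I = 1/(2*100) = 1/200 = 0.005000

0.005000


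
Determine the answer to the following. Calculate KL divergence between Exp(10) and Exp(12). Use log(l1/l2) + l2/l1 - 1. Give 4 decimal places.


KL divergence for exponential family:
KL = log(l1/l2) + l2/l1 - 1.
log(10/12) = -0.182322.
12/10 = 1.2.
KL = -0.182322 + 1.2 - 1 = 0.0177

0.0177


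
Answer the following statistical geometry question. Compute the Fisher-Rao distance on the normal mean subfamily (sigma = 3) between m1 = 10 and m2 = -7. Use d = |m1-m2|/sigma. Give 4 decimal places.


On the fixed-variance normal subfamily, geodesic distance = |m1-m2|/sigma.
|10 - -7| = 17.
sigma = 3.
d = 17/3 = 5.6667

5.6667


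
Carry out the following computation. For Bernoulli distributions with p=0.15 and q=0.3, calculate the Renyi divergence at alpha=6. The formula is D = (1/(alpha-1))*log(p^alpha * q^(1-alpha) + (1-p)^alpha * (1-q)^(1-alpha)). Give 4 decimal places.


Renyi divergence of order alpha between Bernoulli distributions:
D = (1/(alpha-1))*log(p^alpha * q^(1-alpha) + (1-p)^alpha * (1-q)^(1-alpha)).
alpha = 6, p = 0.15, q = 0.3.
p^alpha * q^(1-alpha) = 0.15^6 * 0.3^-5 = 0.004687.
(1-p)^alpha * (1-q)^(1-alpha) = 0.85^6 * 0.7^-5 = 2.244003.
sum = 0.004687 + 2.244003 = 2.24869.
D = (1/5)*log(2.24869) = 0.1621

0.1621


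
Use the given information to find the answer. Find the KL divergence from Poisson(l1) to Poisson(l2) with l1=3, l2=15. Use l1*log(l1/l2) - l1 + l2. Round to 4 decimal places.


KL divergence for Poisson:
KL = l1*log(l1/l2) - l1 + l2.
l1 = 3, l2 = 15.
log(3/15) = -1.609438.
l1*log(l1/l2) = 3 * -1.609438 = -4.828314.
KL = -4.828314 - 3 + 15 = 7.1717

7.1717


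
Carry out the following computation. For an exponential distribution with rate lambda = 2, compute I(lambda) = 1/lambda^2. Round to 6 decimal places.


Fisher information for exponential: I(lambda) = 1/lambda^2.
lambda = 2, lambda^2 = 4.
I = 1/4 = 0.250000

0.250000


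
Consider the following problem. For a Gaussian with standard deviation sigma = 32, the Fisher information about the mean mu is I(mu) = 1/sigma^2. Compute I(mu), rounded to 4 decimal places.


The Fisher information for the mean of a normal distribution is I(mu) = 1/sigma^2.
sigma = 32, so sigma^2 = 1024.
I(mu) = 1/1024 = 0.0010

0.0010


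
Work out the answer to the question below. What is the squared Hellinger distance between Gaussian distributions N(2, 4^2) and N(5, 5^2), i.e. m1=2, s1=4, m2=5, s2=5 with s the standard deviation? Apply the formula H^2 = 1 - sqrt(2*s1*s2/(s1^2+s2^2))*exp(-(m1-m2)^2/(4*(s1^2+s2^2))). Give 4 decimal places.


Squared Hellinger distance for Gaussians:
H^2 = 1 - sqrt(2*s1*s2/(s1^2+s2^2)) * exp(-(m1-m2)^2/(4*(s1^2+s2^2))).
s1^2 = 16, s2^2 = 25, s1^2+s2^2 = 41.
sqrt(2*4*5/(41)) = 0.98773.
(m1-m2)^2 = (-3)^2 = 9.
exp(-9/(4*41)) = exp(-0.054878) = 0.946601.
H^2 = 1 - 0.98773*0.946601 = 0.0650

0.0650


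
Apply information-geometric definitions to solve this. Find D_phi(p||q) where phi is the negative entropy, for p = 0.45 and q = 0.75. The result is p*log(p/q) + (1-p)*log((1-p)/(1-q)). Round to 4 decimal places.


Bregman divergence with negative entropy generator:
D = p*log(p/q) + (1-p)*log((1-p)/(1-q)).
p = 0.45, q = 0.75.
p*log(p/q) = 0.45*log(0.45/0.75) = -0.229872.
(1-p)*log((1-p)/(1-q)) = 0.55*log(0.55/0.25) = 0.433652.
D = -0.229872 + 0.433652 = 0.2038

0.2038


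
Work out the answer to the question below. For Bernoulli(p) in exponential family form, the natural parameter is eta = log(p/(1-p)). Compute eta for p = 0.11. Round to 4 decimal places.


Natural parameter for Bernoulli: eta = log(p/(1-p)).
p = 0.11, 1-p = 0.89.
p/(1-p) = 0.123596.
eta = log(0.123596) = -2.0907

-2.0907


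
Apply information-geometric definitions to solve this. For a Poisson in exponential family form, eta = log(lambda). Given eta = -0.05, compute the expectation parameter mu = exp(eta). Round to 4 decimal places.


Expectation parameter for Poisson exponential family:
mu = exp(eta).
eta = -0.05.
mu = exp(-0.05) = 0.9512

0.9512


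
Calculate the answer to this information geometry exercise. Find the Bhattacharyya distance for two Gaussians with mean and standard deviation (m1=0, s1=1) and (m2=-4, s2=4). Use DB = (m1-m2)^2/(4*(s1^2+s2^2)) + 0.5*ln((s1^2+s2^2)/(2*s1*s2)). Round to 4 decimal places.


Bhattacharyya distance between two Gaussians:
DB = (m1-m2)^2/(4*(s1^2+s2^2)) + (1/2)*ln((s1^2+s2^2)/(2*s1*s2)).
(m1-m2)^2 = (4)^2 = 16.
s1^2+s2^2 = 1 + 16 = 17.
term1 = 16/68 = 0.235294.
term2 = 0.5*ln(17/8.0) = 0.376886.
DB = 0.235294 + 0.376886 = 0.6122

0.6122


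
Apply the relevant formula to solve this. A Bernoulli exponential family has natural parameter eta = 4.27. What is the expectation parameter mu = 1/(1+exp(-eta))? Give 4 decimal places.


Dual coordinate (expectation parameter) for Bernoulli:
mu = 1/(1+exp(-eta)).
eta = 4.27.
exp(-eta) = exp(-4.27) = 0.013982.
mu = 1/(1+0.013982) = 0.9862

0.9862


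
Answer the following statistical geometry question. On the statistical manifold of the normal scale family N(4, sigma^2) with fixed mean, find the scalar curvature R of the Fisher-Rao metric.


This family has a single free parameter, so its statistical manifold
is 1-dimensional. The Riemann curvature tensor of any 1-dimensional
Riemannian manifold vanishes identically, so R = 0.

0


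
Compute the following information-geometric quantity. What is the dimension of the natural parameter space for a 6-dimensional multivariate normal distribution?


Exponential family dimension calculation:
For 6-dim MVN: mean has 6 params, covariance has 6*7/2 = 21 unique entries.
Total dim = 6 + 21 = 27.

27


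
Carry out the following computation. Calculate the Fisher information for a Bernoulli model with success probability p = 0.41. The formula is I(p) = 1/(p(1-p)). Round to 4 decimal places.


For Bernoulli(p), Fisher information is I(p) = 1/(p*(1-p)).
p = 0.41, 1-p = 0.59.
p*(1-p) = 0.2419.
I(p) = 1/0.2419 = 4.1339

4.1339


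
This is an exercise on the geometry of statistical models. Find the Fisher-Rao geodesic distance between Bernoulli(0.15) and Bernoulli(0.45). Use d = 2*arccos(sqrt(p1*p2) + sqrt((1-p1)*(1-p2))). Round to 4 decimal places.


Geodesic distance on Bernoulli manifold:
d(p1,p2) = 2*arccos(sqrt(p1*p2) + sqrt((1-p1)*(1-p2))).
sqrt(p1*p2) = sqrt(0.15*0.45) = 0.259808.
sqrt((1-p1)*(1-p2)) = sqrt(0.85*0.55) = 0.68374.
arg = 0.259808 + 0.68374 = 0.943547.
d = 2*arccos(0.943547) = 0.6752

0.6752


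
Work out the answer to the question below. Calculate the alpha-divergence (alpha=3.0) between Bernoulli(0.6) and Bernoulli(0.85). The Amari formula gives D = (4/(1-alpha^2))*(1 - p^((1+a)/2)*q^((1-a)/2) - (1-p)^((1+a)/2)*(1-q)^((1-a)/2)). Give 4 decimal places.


Amari alpha-divergence:
D = (4/(1-alpha^2))*(1 - p^((1+a)/2)*q^((1-a)/2) - (1-p)^((1+a)/2)*(1-q)^((1-a)/2)).
alpha = 3.0, p = 0.6, q = 0.85.
e1 = (1+alpha)/2 = 2.0, e2 = (1-alpha)/2 = -1.0.
t1 = p^e1 * q^e2 = 0.6^2.0 * 0.85^-1.0 = 0.423529.
t2 = (1-p)^e1 * (1-q)^e2 = 0.4^2.0 * 0.15^-1.0 = 1.066667.
4/(1-alpha^2) = -0.5.
D = -0.5*(1 - 0.423529 - 1.066667) = 0.2451

0.2451


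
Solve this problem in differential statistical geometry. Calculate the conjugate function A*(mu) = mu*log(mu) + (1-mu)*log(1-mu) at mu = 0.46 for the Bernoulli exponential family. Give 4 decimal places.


Legendre transform for Bernoulli:
A*(mu) = mu*log(mu) + (1-mu)*log(1-mu).
mu = 0.46, 1-mu = 0.54.
mu*log(mu) = 0.46*log(0.46) = -0.357203.
(1-mu)*log(1-mu) = 0.54*log(0.54) = -0.332741.
A* = -0.357203 + -0.332741 = -0.6899

-0.6899


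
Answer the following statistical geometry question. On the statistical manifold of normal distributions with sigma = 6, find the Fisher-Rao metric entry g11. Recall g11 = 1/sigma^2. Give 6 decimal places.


For the 2-parameter normal family, the Fisher metric has:
  g11 = 1/sigma^2, g22 = 2/sigma^2.
sigma = 6, sigma^2 = 36.
g11 = 0.027778

0.027778


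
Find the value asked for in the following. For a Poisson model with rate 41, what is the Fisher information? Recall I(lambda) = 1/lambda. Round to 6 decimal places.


Fisher information for Poisson: I(lambda) = 1/lambda.
lambda = 41.
I(lambda) = 1/41 = 0.024390

0.024390


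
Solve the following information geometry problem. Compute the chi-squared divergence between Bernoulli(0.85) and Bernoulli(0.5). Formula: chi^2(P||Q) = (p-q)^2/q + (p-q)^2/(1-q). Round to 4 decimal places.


Chi-squared divergence between Bernoulli distributions:
chi^2 = (p-q)^2/q + (p-q)^2/(1-q).
p = 0.85, q = 0.5, p-q = 0.35.
(p-q)^2 = 0.1225.
term1 = 0.1225/0.5 = 0.245.
term2 = 0.1225/0.5 = 0.245.
chi^2 = 0.245 + 0.245 = 0.4900

0.4900


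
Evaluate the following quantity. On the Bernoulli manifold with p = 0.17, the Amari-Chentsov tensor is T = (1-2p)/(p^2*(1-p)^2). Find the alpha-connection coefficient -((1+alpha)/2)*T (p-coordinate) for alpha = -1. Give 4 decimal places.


Skewness (Amari-Chentsov) tensor: T = (1-2p)/(p^2*(1-p)^2).
p = 0.17, 1-2p = 0.66, p^2 = 0.0289, (1-p)^2 = 0.6889.
T = 0.66/(0.0289 * 0.6889) = 33.150487.
In the p-coordinate, Gamma^(alpha) = Gamma^(0) - (alpha/2)*T with Gamma^(0) = (1/2)*g'(p) = -T/2,
so Gamma^(alpha) = -((1+alpha)/2)*T.
alpha = -1, -(1+alpha)/2 = 0.0.
Gamma = 0.0 * 33.150487 = 0.0000

0.0000


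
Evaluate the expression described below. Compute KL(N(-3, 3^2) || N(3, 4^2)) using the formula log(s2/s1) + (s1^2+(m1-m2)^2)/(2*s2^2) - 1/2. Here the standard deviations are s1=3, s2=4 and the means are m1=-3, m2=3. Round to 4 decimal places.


KL divergence between normal distributions:
KL = log(s2/s1) + (s1^2 + (m1-m2)^2)/(2*s2^2) - 1/2.
log(4/3) = 0.287682.
(3^2 + (-3-3)^2)/(2*4^2) = (9 + 36)/32 = 1.40625.
KL = 0.287682 + 1.40625 - 0.5 = 1.1939

1.1939
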